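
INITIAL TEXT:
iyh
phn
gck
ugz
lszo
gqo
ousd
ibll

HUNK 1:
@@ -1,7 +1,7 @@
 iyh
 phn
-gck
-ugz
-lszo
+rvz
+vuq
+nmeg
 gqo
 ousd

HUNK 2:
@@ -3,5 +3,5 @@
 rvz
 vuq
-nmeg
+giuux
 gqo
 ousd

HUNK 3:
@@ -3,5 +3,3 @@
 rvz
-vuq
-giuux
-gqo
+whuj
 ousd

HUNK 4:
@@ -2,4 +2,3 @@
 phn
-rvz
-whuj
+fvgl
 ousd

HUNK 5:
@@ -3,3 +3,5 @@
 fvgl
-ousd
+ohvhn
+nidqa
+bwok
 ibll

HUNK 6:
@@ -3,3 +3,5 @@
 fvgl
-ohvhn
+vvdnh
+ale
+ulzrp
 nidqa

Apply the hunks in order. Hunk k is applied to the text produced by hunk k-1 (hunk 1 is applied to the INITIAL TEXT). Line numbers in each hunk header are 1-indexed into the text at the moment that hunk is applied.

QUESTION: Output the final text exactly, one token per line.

Hunk 1: at line 1 remove [gck,ugz,lszo] add [rvz,vuq,nmeg] -> 8 lines: iyh phn rvz vuq nmeg gqo ousd ibll
Hunk 2: at line 3 remove [nmeg] add [giuux] -> 8 lines: iyh phn rvz vuq giuux gqo ousd ibll
Hunk 3: at line 3 remove [vuq,giuux,gqo] add [whuj] -> 6 lines: iyh phn rvz whuj ousd ibll
Hunk 4: at line 2 remove [rvz,whuj] add [fvgl] -> 5 lines: iyh phn fvgl ousd ibll
Hunk 5: at line 3 remove [ousd] add [ohvhn,nidqa,bwok] -> 7 lines: iyh phn fvgl ohvhn nidqa bwok ibll
Hunk 6: at line 3 remove [ohvhn] add [vvdnh,ale,ulzrp] -> 9 lines: iyh phn fvgl vvdnh ale ulzrp nidqa bwok ibll

Answer: iyh
phn
fvgl
vvdnh
ale
ulzrp
nidqa
bwok
ibll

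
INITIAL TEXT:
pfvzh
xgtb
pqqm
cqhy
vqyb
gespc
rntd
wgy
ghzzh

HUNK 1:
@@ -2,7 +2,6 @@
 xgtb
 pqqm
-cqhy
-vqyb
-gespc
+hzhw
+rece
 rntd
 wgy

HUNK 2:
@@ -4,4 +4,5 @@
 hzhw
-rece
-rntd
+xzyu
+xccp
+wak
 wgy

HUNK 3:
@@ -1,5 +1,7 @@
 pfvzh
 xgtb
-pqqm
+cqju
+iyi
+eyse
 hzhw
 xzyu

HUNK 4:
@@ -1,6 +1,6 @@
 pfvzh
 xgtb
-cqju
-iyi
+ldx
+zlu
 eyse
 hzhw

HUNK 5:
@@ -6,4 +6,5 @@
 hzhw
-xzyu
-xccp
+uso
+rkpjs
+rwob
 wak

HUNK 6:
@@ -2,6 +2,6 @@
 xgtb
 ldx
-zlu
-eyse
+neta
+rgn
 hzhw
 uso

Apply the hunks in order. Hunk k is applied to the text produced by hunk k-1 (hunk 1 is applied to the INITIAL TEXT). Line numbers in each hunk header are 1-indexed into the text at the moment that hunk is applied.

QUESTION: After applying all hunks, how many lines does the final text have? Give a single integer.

Answer: 12

Derivation:
Hunk 1: at line 2 remove [cqhy,vqyb,gespc] add [hzhw,rece] -> 8 lines: pfvzh xgtb pqqm hzhw rece rntd wgy ghzzh
Hunk 2: at line 4 remove [rece,rntd] add [xzyu,xccp,wak] -> 9 lines: pfvzh xgtb pqqm hzhw xzyu xccp wak wgy ghzzh
Hunk 3: at line 1 remove [pqqm] add [cqju,iyi,eyse] -> 11 lines: pfvzh xgtb cqju iyi eyse hzhw xzyu xccp wak wgy ghzzh
Hunk 4: at line 1 remove [cqju,iyi] add [ldx,zlu] -> 11 lines: pfvzh xgtb ldx zlu eyse hzhw xzyu xccp wak wgy ghzzh
Hunk 5: at line 6 remove [xzyu,xccp] add [uso,rkpjs,rwob] -> 12 lines: pfvzh xgtb ldx zlu eyse hzhw uso rkpjs rwob wak wgy ghzzh
Hunk 6: at line 2 remove [zlu,eyse] add [neta,rgn] -> 12 lines: pfvzh xgtb ldx neta rgn hzhw uso rkpjs rwob wak wgy ghzzh
Final line count: 12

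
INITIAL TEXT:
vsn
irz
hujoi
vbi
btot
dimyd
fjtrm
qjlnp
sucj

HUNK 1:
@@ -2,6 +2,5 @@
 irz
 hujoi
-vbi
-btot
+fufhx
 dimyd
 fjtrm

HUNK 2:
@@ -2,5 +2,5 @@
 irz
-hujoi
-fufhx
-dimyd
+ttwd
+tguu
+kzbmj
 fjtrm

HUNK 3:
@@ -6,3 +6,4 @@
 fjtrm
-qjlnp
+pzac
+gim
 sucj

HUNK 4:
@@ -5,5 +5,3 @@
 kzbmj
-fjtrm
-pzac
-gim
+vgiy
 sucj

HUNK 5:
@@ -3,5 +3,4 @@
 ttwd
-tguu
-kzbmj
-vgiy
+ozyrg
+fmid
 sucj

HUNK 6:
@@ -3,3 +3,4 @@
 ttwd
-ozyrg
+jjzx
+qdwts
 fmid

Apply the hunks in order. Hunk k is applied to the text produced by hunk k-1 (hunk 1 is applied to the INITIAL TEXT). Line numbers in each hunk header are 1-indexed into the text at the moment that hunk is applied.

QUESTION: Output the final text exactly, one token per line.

Hunk 1: at line 2 remove [vbi,btot] add [fufhx] -> 8 lines: vsn irz hujoi fufhx dimyd fjtrm qjlnp sucj
Hunk 2: at line 2 remove [hujoi,fufhx,dimyd] add [ttwd,tguu,kzbmj] -> 8 lines: vsn irz ttwd tguu kzbmj fjtrm qjlnp sucj
Hunk 3: at line 6 remove [qjlnp] add [pzac,gim] -> 9 lines: vsn irz ttwd tguu kzbmj fjtrm pzac gim sucj
Hunk 4: at line 5 remove [fjtrm,pzac,gim] add [vgiy] -> 7 lines: vsn irz ttwd tguu kzbmj vgiy sucj
Hunk 5: at line 3 remove [tguu,kzbmj,vgiy] add [ozyrg,fmid] -> 6 lines: vsn irz ttwd ozyrg fmid sucj
Hunk 6: at line 3 remove [ozyrg] add [jjzx,qdwts] -> 7 lines: vsn irz ttwd jjzx qdwts fmid sucj

Answer: vsn
irz
ttwd
jjzx
qdwts
fmid
sucj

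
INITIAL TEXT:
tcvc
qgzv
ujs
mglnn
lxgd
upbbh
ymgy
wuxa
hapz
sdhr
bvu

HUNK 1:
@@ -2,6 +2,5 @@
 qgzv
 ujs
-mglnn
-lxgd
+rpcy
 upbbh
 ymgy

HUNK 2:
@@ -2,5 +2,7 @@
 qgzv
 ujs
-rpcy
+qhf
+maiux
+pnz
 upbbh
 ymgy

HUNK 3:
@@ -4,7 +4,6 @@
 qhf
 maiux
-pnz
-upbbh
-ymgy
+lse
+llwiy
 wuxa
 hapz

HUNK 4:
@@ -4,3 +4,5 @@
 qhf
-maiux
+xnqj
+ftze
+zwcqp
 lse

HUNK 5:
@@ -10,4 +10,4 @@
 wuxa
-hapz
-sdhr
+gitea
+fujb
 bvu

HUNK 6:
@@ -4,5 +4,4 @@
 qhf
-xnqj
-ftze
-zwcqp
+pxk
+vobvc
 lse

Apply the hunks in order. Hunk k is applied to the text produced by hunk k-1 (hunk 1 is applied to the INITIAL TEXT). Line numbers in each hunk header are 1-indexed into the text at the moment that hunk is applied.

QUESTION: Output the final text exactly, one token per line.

Hunk 1: at line 2 remove [mglnn,lxgd] add [rpcy] -> 10 lines: tcvc qgzv ujs rpcy upbbh ymgy wuxa hapz sdhr bvu
Hunk 2: at line 2 remove [rpcy] add [qhf,maiux,pnz] -> 12 lines: tcvc qgzv ujs qhf maiux pnz upbbh ymgy wuxa hapz sdhr bvu
Hunk 3: at line 4 remove [pnz,upbbh,ymgy] add [lse,llwiy] -> 11 lines: tcvc qgzv ujs qhf maiux lse llwiy wuxa hapz sdhr bvu
Hunk 4: at line 4 remove [maiux] add [xnqj,ftze,zwcqp] -> 13 lines: tcvc qgzv ujs qhf xnqj ftze zwcqp lse llwiy wuxa hapz sdhr bvu
Hunk 5: at line 10 remove [hapz,sdhr] add [gitea,fujb] -> 13 lines: tcvc qgzv ujs qhf xnqj ftze zwcqp lse llwiy wuxa gitea fujb bvu
Hunk 6: at line 4 remove [xnqj,ftze,zwcqp] add [pxk,vobvc] -> 12 lines: tcvc qgzv ujs qhf pxk vobvc lse llwiy wuxa gitea fujb bvu

Answer: tcvc
qgzv
ujs
qhf
pxk
vobvc
lse
llwiy
wuxa
gitea
fujb
bvu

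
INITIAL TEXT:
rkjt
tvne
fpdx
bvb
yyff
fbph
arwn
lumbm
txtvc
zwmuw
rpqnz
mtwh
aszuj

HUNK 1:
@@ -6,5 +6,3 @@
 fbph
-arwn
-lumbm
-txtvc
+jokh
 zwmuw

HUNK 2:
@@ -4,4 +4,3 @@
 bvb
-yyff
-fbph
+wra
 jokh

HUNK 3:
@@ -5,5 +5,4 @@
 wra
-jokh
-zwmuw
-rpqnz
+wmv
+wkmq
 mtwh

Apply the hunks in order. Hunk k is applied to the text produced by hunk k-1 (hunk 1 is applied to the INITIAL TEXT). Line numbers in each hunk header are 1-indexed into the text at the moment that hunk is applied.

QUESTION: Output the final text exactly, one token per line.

Hunk 1: at line 6 remove [arwn,lumbm,txtvc] add [jokh] -> 11 lines: rkjt tvne fpdx bvb yyff fbph jokh zwmuw rpqnz mtwh aszuj
Hunk 2: at line 4 remove [yyff,fbph] add [wra] -> 10 lines: rkjt tvne fpdx bvb wra jokh zwmuw rpqnz mtwh aszuj
Hunk 3: at line 5 remove [jokh,zwmuw,rpqnz] add [wmv,wkmq] -> 9 lines: rkjt tvne fpdx bvb wra wmv wkmq mtwh aszuj

Answer: rkjt
tvne
fpdx
bvb
wra
wmv
wkmq
mtwh
aszuj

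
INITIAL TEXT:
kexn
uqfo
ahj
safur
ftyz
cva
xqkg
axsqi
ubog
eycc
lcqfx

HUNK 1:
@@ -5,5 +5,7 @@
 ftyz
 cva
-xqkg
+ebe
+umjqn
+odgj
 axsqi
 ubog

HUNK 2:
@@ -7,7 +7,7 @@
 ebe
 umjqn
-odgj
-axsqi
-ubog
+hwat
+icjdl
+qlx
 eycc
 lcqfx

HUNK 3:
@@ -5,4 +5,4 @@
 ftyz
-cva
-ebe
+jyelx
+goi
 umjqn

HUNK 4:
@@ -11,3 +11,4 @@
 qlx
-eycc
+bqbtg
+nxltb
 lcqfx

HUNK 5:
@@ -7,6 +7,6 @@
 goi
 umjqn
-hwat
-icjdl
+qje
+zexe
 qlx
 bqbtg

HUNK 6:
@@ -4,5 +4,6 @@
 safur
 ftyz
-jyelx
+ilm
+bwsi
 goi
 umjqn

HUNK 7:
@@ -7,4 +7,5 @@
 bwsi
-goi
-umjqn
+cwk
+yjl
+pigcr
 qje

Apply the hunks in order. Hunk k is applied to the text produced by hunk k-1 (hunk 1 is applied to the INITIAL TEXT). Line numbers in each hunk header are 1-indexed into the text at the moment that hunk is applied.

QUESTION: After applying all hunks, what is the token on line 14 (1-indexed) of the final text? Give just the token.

Answer: bqbtg

Derivation:
Hunk 1: at line 5 remove [xqkg] add [ebe,umjqn,odgj] -> 13 lines: kexn uqfo ahj safur ftyz cva ebe umjqn odgj axsqi ubog eycc lcqfx
Hunk 2: at line 7 remove [odgj,axsqi,ubog] add [hwat,icjdl,qlx] -> 13 lines: kexn uqfo ahj safur ftyz cva ebe umjqn hwat icjdl qlx eycc lcqfx
Hunk 3: at line 5 remove [cva,ebe] add [jyelx,goi] -> 13 lines: kexn uqfo ahj safur ftyz jyelx goi umjqn hwat icjdl qlx eycc lcqfx
Hunk 4: at line 11 remove [eycc] add [bqbtg,nxltb] -> 14 lines: kexn uqfo ahj safur ftyz jyelx goi umjqn hwat icjdl qlx bqbtg nxltb lcqfx
Hunk 5: at line 7 remove [hwat,icjdl] add [qje,zexe] -> 14 lines: kexn uqfo ahj safur ftyz jyelx goi umjqn qje zexe qlx bqbtg nxltb lcqfx
Hunk 6: at line 4 remove [jyelx] add [ilm,bwsi] -> 15 lines: kexn uqfo ahj safur ftyz ilm bwsi goi umjqn qje zexe qlx bqbtg nxltb lcqfx
Hunk 7: at line 7 remove [goi,umjqn] add [cwk,yjl,pigcr] -> 16 lines: kexn uqfo ahj safur ftyz ilm bwsi cwk yjl pigcr qje zexe qlx bqbtg nxltb lcqfx
Final line 14: bqbtg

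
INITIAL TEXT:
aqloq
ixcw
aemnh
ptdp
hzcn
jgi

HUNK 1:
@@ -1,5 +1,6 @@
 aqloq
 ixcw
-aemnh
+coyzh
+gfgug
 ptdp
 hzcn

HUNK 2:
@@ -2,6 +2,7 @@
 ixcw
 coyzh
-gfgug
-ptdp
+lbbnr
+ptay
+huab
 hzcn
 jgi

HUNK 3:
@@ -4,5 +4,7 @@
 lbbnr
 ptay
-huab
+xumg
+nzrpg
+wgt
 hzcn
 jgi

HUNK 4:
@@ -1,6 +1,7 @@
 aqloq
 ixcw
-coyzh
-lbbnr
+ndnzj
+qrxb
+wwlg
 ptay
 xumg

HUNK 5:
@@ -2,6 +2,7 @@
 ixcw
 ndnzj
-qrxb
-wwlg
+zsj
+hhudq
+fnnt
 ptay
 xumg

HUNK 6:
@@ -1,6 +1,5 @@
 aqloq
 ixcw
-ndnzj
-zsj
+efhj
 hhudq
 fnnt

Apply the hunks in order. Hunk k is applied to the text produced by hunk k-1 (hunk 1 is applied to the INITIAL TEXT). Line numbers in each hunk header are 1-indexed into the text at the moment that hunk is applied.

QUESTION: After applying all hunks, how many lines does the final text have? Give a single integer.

Hunk 1: at line 1 remove [aemnh] add [coyzh,gfgug] -> 7 lines: aqloq ixcw coyzh gfgug ptdp hzcn jgi
Hunk 2: at line 2 remove [gfgug,ptdp] add [lbbnr,ptay,huab] -> 8 lines: aqloq ixcw coyzh lbbnr ptay huab hzcn jgi
Hunk 3: at line 4 remove [huab] add [xumg,nzrpg,wgt] -> 10 lines: aqloq ixcw coyzh lbbnr ptay xumg nzrpg wgt hzcn jgi
Hunk 4: at line 1 remove [coyzh,lbbnr] add [ndnzj,qrxb,wwlg] -> 11 lines: aqloq ixcw ndnzj qrxb wwlg ptay xumg nzrpg wgt hzcn jgi
Hunk 5: at line 2 remove [qrxb,wwlg] add [zsj,hhudq,fnnt] -> 12 lines: aqloq ixcw ndnzj zsj hhudq fnnt ptay xumg nzrpg wgt hzcn jgi
Hunk 6: at line 1 remove [ndnzj,zsj] add [efhj] -> 11 lines: aqloq ixcw efhj hhudq fnnt ptay xumg nzrpg wgt hzcn jgi
Final line count: 11

Answer: 11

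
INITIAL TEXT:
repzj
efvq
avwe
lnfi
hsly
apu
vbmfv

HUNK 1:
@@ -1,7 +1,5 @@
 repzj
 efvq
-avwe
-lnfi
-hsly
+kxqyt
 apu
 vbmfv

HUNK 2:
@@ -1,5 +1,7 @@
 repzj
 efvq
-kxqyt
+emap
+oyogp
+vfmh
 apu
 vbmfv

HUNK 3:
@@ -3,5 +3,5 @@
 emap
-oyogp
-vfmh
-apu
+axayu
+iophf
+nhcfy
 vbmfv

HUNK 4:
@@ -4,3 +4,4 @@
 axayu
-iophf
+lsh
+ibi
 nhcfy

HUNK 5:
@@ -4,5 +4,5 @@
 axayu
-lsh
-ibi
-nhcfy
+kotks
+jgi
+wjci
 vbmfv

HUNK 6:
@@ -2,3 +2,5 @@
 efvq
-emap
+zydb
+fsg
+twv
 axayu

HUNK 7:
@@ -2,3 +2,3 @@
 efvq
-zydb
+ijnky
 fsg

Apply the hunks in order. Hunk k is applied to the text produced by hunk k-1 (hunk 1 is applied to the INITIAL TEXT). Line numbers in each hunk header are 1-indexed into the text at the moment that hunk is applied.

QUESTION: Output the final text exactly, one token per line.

Answer: repzj
efvq
ijnky
fsg
twv
axayu
kotks
jgi
wjci
vbmfv

Derivation:
Hunk 1: at line 1 remove [avwe,lnfi,hsly] add [kxqyt] -> 5 lines: repzj efvq kxqyt apu vbmfv
Hunk 2: at line 1 remove [kxqyt] add [emap,oyogp,vfmh] -> 7 lines: repzj efvq emap oyogp vfmh apu vbmfv
Hunk 3: at line 3 remove [oyogp,vfmh,apu] add [axayu,iophf,nhcfy] -> 7 lines: repzj efvq emap axayu iophf nhcfy vbmfv
Hunk 4: at line 4 remove [iophf] add [lsh,ibi] -> 8 lines: repzj efvq emap axayu lsh ibi nhcfy vbmfv
Hunk 5: at line 4 remove [lsh,ibi,nhcfy] add [kotks,jgi,wjci] -> 8 lines: repzj efvq emap axayu kotks jgi wjci vbmfv
Hunk 6: at line 2 remove [emap] add [zydb,fsg,twv] -> 10 lines: repzj efvq zydb fsg twv axayu kotks jgi wjci vbmfv
Hunk 7: at line 2 remove [zydb] add [ijnky] -> 10 lines: repzj efvq ijnky fsg twv axayu kotks jgi wjci vbmfv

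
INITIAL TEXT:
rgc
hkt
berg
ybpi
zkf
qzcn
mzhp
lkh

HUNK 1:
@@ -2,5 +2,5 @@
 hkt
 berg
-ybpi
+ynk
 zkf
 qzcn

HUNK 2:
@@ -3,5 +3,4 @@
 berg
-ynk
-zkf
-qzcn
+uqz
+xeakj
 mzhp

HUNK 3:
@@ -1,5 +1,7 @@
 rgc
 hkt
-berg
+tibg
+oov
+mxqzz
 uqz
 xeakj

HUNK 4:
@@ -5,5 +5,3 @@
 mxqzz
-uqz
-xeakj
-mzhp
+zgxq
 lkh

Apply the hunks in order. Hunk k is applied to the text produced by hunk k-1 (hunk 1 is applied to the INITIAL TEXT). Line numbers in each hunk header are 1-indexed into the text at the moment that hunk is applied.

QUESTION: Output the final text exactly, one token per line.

Answer: rgc
hkt
tibg
oov
mxqzz
zgxq
lkh

Derivation:
Hunk 1: at line 2 remove [ybpi] add [ynk] -> 8 lines: rgc hkt berg ynk zkf qzcn mzhp lkh
Hunk 2: at line 3 remove [ynk,zkf,qzcn] add [uqz,xeakj] -> 7 lines: rgc hkt berg uqz xeakj mzhp lkh
Hunk 3: at line 1 remove [berg] add [tibg,oov,mxqzz] -> 9 lines: rgc hkt tibg oov mxqzz uqz xeakj mzhp lkh
Hunk 4: at line 5 remove [uqz,xeakj,mzhp] add [zgxq] -> 7 lines: rgc hkt tibg oov mxqzz zgxq lkh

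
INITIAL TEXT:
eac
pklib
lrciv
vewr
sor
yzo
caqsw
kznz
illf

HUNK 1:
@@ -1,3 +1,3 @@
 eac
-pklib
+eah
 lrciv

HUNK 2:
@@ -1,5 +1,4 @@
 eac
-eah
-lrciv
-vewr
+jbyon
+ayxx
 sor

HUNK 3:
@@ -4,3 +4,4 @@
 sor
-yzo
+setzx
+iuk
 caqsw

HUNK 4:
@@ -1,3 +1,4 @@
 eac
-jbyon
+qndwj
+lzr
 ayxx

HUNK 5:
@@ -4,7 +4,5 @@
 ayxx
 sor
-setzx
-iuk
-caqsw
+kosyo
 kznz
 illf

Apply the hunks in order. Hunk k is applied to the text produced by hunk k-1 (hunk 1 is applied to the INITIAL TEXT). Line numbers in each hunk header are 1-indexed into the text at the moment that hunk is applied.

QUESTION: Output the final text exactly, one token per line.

Hunk 1: at line 1 remove [pklib] add [eah] -> 9 lines: eac eah lrciv vewr sor yzo caqsw kznz illf
Hunk 2: at line 1 remove [eah,lrciv,vewr] add [jbyon,ayxx] -> 8 lines: eac jbyon ayxx sor yzo caqsw kznz illf
Hunk 3: at line 4 remove [yzo] add [setzx,iuk] -> 9 lines: eac jbyon ayxx sor setzx iuk caqsw kznz illf
Hunk 4: at line 1 remove [jbyon] add [qndwj,lzr] -> 10 lines: eac qndwj lzr ayxx sor setzx iuk caqsw kznz illf
Hunk 5: at line 4 remove [setzx,iuk,caqsw] add [kosyo] -> 8 lines: eac qndwj lzr ayxx sor kosyo kznz illf

Answer: eac
qndwj
lzr
ayxx
sor
kosyo
kznz
illf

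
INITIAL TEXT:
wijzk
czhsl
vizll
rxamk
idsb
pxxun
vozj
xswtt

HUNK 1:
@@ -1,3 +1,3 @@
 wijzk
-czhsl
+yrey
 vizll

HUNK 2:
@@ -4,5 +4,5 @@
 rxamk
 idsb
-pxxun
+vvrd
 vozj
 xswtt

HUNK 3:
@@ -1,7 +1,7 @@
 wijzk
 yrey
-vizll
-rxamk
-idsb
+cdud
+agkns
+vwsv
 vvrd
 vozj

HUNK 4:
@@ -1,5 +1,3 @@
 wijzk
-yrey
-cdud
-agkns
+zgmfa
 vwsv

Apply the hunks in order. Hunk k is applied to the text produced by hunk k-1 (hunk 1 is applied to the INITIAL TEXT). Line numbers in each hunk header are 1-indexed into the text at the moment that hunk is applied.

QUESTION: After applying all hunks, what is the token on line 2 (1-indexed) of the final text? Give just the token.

Answer: zgmfa

Derivation:
Hunk 1: at line 1 remove [czhsl] add [yrey] -> 8 lines: wijzk yrey vizll rxamk idsb pxxun vozj xswtt
Hunk 2: at line 4 remove [pxxun] add [vvrd] -> 8 lines: wijzk yrey vizll rxamk idsb vvrd vozj xswtt
Hunk 3: at line 1 remove [vizll,rxamk,idsb] add [cdud,agkns,vwsv] -> 8 lines: wijzk yrey cdud agkns vwsv vvrd vozj xswtt
Hunk 4: at line 1 remove [yrey,cdud,agkns] add [zgmfa] -> 6 lines: wijzk zgmfa vwsv vvrd vozj xswtt
Final line 2: zgmfa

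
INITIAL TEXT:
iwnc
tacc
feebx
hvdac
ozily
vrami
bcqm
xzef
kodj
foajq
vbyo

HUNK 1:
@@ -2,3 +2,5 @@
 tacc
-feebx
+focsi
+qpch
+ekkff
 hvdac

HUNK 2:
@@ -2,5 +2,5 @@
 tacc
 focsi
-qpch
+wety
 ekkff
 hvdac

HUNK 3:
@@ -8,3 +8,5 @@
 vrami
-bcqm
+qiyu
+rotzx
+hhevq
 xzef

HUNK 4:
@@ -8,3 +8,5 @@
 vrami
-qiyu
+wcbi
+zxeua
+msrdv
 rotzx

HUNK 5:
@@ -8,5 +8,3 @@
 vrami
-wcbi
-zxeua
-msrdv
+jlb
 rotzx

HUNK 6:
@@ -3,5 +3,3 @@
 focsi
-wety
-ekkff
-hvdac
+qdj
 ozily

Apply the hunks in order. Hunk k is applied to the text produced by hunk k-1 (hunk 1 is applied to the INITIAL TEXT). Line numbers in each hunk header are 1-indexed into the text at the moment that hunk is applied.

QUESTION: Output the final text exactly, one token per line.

Answer: iwnc
tacc
focsi
qdj
ozily
vrami
jlb
rotzx
hhevq
xzef
kodj
foajq
vbyo

Derivation:
Hunk 1: at line 2 remove [feebx] add [focsi,qpch,ekkff] -> 13 lines: iwnc tacc focsi qpch ekkff hvdac ozily vrami bcqm xzef kodj foajq vbyo
Hunk 2: at line 2 remove [qpch] add [wety] -> 13 lines: iwnc tacc focsi wety ekkff hvdac ozily vrami bcqm xzef kodj foajq vbyo
Hunk 3: at line 8 remove [bcqm] add [qiyu,rotzx,hhevq] -> 15 lines: iwnc tacc focsi wety ekkff hvdac ozily vrami qiyu rotzx hhevq xzef kodj foajq vbyo
Hunk 4: at line 8 remove [qiyu] add [wcbi,zxeua,msrdv] -> 17 lines: iwnc tacc focsi wety ekkff hvdac ozily vrami wcbi zxeua msrdv rotzx hhevq xzef kodj foajq vbyo
Hunk 5: at line 8 remove [wcbi,zxeua,msrdv] add [jlb] -> 15 lines: iwnc tacc focsi wety ekkff hvdac ozily vrami jlb rotzx hhevq xzef kodj foajq vbyo
Hunk 6: at line 3 remove [wety,ekkff,hvdac] add [qdj] -> 13 lines: iwnc tacc focsi qdj ozily vrami jlb rotzx hhevq xzef kodj foajq vbyo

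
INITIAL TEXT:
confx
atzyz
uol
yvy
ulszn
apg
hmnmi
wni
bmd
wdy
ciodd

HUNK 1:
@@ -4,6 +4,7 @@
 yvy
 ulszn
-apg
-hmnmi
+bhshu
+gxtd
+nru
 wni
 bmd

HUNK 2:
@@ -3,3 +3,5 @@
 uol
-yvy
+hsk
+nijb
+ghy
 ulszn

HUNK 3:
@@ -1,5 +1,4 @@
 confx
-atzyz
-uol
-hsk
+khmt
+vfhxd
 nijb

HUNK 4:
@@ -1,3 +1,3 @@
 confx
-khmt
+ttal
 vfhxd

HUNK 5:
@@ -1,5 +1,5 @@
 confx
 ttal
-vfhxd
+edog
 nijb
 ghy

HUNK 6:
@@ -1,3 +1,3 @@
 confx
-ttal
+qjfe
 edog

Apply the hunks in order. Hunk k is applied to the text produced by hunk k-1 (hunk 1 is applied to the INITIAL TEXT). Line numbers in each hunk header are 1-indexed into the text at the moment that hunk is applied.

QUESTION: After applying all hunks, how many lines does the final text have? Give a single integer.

Answer: 13

Derivation:
Hunk 1: at line 4 remove [apg,hmnmi] add [bhshu,gxtd,nru] -> 12 lines: confx atzyz uol yvy ulszn bhshu gxtd nru wni bmd wdy ciodd
Hunk 2: at line 3 remove [yvy] add [hsk,nijb,ghy] -> 14 lines: confx atzyz uol hsk nijb ghy ulszn bhshu gxtd nru wni bmd wdy ciodd
Hunk 3: at line 1 remove [atzyz,uol,hsk] add [khmt,vfhxd] -> 13 lines: confx khmt vfhxd nijb ghy ulszn bhshu gxtd nru wni bmd wdy ciodd
Hunk 4: at line 1 remove [khmt] add [ttal] -> 13 lines: confx ttal vfhxd nijb ghy ulszn bhshu gxtd nru wni bmd wdy ciodd
Hunk 5: at line 1 remove [vfhxd] add [edog] -> 13 lines: confx ttal edog nijb ghy ulszn bhshu gxtd nru wni bmd wdy ciodd
Hunk 6: at line 1 remove [ttal] add [qjfe] -> 13 lines: confx qjfe edog nijb ghy ulszn bhshu gxtd nru wni bmd wdy ciodd
Final line count: 13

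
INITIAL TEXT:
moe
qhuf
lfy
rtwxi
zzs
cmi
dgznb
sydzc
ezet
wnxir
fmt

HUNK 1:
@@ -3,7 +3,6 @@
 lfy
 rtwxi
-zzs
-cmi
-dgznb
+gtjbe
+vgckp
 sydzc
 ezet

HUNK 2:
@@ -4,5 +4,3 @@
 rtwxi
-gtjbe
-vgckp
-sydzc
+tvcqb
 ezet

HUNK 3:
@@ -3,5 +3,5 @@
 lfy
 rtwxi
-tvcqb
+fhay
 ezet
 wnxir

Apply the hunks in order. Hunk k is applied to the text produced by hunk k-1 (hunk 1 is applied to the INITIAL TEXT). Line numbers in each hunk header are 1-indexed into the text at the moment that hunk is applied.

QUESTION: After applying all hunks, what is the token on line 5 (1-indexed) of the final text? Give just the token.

Hunk 1: at line 3 remove [zzs,cmi,dgznb] add [gtjbe,vgckp] -> 10 lines: moe qhuf lfy rtwxi gtjbe vgckp sydzc ezet wnxir fmt
Hunk 2: at line 4 remove [gtjbe,vgckp,sydzc] add [tvcqb] -> 8 lines: moe qhuf lfy rtwxi tvcqb ezet wnxir fmt
Hunk 3: at line 3 remove [tvcqb] add [fhay] -> 8 lines: moe qhuf lfy rtwxi fhay ezet wnxir fmt
Final line 5: fhay

Answer: fhay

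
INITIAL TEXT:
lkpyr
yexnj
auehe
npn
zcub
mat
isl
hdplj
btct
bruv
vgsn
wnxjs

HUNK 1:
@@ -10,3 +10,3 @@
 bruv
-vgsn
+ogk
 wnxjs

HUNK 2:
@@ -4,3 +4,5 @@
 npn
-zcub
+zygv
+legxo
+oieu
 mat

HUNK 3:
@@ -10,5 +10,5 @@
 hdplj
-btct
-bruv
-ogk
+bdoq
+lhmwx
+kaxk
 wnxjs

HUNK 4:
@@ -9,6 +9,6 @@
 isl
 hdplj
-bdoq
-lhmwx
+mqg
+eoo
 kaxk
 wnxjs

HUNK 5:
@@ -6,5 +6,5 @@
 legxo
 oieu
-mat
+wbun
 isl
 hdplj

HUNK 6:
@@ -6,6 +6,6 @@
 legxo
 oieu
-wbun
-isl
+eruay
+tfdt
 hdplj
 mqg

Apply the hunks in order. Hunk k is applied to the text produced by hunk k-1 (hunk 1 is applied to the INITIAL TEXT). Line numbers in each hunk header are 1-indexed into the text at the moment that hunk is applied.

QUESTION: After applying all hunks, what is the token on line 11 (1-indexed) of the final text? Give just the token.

Answer: mqg

Derivation:
Hunk 1: at line 10 remove [vgsn] add [ogk] -> 12 lines: lkpyr yexnj auehe npn zcub mat isl hdplj btct bruv ogk wnxjs
Hunk 2: at line 4 remove [zcub] add [zygv,legxo,oieu] -> 14 lines: lkpyr yexnj auehe npn zygv legxo oieu mat isl hdplj btct bruv ogk wnxjs
Hunk 3: at line 10 remove [btct,bruv,ogk] add [bdoq,lhmwx,kaxk] -> 14 lines: lkpyr yexnj auehe npn zygv legxo oieu mat isl hdplj bdoq lhmwx kaxk wnxjs
Hunk 4: at line 9 remove [bdoq,lhmwx] add [mqg,eoo] -> 14 lines: lkpyr yexnj auehe npn zygv legxo oieu mat isl hdplj mqg eoo kaxk wnxjs
Hunk 5: at line 6 remove [mat] add [wbun] -> 14 lines: lkpyr yexnj auehe npn zygv legxo oieu wbun isl hdplj mqg eoo kaxk wnxjs
Hunk 6: at line 6 remove [wbun,isl] add [eruay,tfdt] -> 14 lines: lkpyr yexnj auehe npn zygv legxo oieu eruay tfdt hdplj mqg eoo kaxk wnxjs
Final line 11: mqg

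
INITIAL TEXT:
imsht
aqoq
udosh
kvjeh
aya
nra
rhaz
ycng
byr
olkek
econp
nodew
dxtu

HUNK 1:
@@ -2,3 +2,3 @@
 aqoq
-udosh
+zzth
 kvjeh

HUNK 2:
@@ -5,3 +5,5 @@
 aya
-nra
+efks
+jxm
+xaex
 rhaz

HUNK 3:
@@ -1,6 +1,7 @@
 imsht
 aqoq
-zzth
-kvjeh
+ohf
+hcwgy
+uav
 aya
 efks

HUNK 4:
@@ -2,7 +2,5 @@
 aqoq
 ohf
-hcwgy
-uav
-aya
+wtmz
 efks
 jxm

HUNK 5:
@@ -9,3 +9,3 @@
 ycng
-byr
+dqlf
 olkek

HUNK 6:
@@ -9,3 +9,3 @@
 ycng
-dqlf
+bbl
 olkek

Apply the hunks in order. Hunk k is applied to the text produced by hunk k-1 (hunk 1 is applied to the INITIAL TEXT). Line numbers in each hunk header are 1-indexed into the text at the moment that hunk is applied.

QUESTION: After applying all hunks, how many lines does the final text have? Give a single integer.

Hunk 1: at line 2 remove [udosh] add [zzth] -> 13 lines: imsht aqoq zzth kvjeh aya nra rhaz ycng byr olkek econp nodew dxtu
Hunk 2: at line 5 remove [nra] add [efks,jxm,xaex] -> 15 lines: imsht aqoq zzth kvjeh aya efks jxm xaex rhaz ycng byr olkek econp nodew dxtu
Hunk 3: at line 1 remove [zzth,kvjeh] add [ohf,hcwgy,uav] -> 16 lines: imsht aqoq ohf hcwgy uav aya efks jxm xaex rhaz ycng byr olkek econp nodew dxtu
Hunk 4: at line 2 remove [hcwgy,uav,aya] add [wtmz] -> 14 lines: imsht aqoq ohf wtmz efks jxm xaex rhaz ycng byr olkek econp nodew dxtu
Hunk 5: at line 9 remove [byr] add [dqlf] -> 14 lines: imsht aqoq ohf wtmz efks jxm xaex rhaz ycng dqlf olkek econp nodew dxtu
Hunk 6: at line 9 remove [dqlf] add [bbl] -> 14 lines: imsht aqoq ohf wtmz efks jxm xaex rhaz ycng bbl olkek econp nodew dxtu
Final line count: 14

Answer: 14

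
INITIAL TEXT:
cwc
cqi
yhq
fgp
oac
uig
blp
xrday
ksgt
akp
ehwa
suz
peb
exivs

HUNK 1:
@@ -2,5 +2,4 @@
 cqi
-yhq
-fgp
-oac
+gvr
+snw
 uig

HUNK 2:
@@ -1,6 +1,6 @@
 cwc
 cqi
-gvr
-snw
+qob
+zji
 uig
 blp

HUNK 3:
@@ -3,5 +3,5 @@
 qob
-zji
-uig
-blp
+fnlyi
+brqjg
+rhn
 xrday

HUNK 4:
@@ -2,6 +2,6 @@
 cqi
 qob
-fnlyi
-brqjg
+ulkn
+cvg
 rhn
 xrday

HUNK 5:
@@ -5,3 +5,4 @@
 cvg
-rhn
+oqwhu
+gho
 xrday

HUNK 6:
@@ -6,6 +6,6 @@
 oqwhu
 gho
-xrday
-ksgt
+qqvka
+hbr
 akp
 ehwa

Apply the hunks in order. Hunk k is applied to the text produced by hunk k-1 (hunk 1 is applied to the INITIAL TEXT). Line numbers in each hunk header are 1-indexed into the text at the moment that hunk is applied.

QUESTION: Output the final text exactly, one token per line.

Answer: cwc
cqi
qob
ulkn
cvg
oqwhu
gho
qqvka
hbr
akp
ehwa
suz
peb
exivs

Derivation:
Hunk 1: at line 2 remove [yhq,fgp,oac] add [gvr,snw] -> 13 lines: cwc cqi gvr snw uig blp xrday ksgt akp ehwa suz peb exivs
Hunk 2: at line 1 remove [gvr,snw] add [qob,zji] -> 13 lines: cwc cqi qob zji uig blp xrday ksgt akp ehwa suz peb exivs
Hunk 3: at line 3 remove [zji,uig,blp] add [fnlyi,brqjg,rhn] -> 13 lines: cwc cqi qob fnlyi brqjg rhn xrday ksgt akp ehwa suz peb exivs
Hunk 4: at line 2 remove [fnlyi,brqjg] add [ulkn,cvg] -> 13 lines: cwc cqi qob ulkn cvg rhn xrday ksgt akp ehwa suz peb exivs
Hunk 5: at line 5 remove [rhn] add [oqwhu,gho] -> 14 lines: cwc cqi qob ulkn cvg oqwhu gho xrday ksgt akp ehwa suz peb exivs
Hunk 6: at line 6 remove [xrday,ksgt] add [qqvka,hbr] -> 14 lines: cwc cqi qob ulkn cvg oqwhu gho qqvka hbr akp ehwa suz peb exivs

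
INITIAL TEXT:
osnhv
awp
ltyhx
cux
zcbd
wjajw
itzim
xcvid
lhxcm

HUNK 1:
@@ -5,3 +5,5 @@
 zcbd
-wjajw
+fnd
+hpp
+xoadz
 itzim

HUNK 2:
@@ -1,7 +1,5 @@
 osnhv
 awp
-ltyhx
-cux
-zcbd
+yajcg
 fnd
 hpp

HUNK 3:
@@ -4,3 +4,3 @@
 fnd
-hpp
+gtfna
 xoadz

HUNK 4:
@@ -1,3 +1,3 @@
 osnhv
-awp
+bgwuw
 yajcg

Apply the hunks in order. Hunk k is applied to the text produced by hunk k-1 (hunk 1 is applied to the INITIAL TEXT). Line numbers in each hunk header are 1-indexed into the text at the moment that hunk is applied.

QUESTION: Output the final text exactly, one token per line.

Hunk 1: at line 5 remove [wjajw] add [fnd,hpp,xoadz] -> 11 lines: osnhv awp ltyhx cux zcbd fnd hpp xoadz itzim xcvid lhxcm
Hunk 2: at line 1 remove [ltyhx,cux,zcbd] add [yajcg] -> 9 lines: osnhv awp yajcg fnd hpp xoadz itzim xcvid lhxcm
Hunk 3: at line 4 remove [hpp] add [gtfna] -> 9 lines: osnhv awp yajcg fnd gtfna xoadz itzim xcvid lhxcm
Hunk 4: at line 1 remove [awp] add [bgwuw] -> 9 lines: osnhv bgwuw yajcg fnd gtfna xoadz itzim xcvid lhxcm

Answer: osnhv
bgwuw
yajcg
fnd
gtfna
xoadz
itzim
xcvid
lhxcm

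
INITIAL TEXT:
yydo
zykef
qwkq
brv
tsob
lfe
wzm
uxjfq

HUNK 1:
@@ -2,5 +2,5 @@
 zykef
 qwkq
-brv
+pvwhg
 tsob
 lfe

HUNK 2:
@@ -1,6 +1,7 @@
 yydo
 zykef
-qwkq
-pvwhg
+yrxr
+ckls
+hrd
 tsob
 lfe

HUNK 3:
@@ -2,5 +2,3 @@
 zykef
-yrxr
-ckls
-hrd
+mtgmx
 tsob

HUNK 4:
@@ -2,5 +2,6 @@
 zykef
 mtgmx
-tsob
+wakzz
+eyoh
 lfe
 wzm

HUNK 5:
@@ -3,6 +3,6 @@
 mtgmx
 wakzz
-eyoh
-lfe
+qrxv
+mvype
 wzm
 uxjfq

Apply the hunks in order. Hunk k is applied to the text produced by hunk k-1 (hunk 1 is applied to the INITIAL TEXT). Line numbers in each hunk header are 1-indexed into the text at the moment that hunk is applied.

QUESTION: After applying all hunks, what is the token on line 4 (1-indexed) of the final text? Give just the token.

Hunk 1: at line 2 remove [brv] add [pvwhg] -> 8 lines: yydo zykef qwkq pvwhg tsob lfe wzm uxjfq
Hunk 2: at line 1 remove [qwkq,pvwhg] add [yrxr,ckls,hrd] -> 9 lines: yydo zykef yrxr ckls hrd tsob lfe wzm uxjfq
Hunk 3: at line 2 remove [yrxr,ckls,hrd] add [mtgmx] -> 7 lines: yydo zykef mtgmx tsob lfe wzm uxjfq
Hunk 4: at line 2 remove [tsob] add [wakzz,eyoh] -> 8 lines: yydo zykef mtgmx wakzz eyoh lfe wzm uxjfq
Hunk 5: at line 3 remove [eyoh,lfe] add [qrxv,mvype] -> 8 lines: yydo zykef mtgmx wakzz qrxv mvype wzm uxjfq
Final line 4: wakzz

Answer: wakzz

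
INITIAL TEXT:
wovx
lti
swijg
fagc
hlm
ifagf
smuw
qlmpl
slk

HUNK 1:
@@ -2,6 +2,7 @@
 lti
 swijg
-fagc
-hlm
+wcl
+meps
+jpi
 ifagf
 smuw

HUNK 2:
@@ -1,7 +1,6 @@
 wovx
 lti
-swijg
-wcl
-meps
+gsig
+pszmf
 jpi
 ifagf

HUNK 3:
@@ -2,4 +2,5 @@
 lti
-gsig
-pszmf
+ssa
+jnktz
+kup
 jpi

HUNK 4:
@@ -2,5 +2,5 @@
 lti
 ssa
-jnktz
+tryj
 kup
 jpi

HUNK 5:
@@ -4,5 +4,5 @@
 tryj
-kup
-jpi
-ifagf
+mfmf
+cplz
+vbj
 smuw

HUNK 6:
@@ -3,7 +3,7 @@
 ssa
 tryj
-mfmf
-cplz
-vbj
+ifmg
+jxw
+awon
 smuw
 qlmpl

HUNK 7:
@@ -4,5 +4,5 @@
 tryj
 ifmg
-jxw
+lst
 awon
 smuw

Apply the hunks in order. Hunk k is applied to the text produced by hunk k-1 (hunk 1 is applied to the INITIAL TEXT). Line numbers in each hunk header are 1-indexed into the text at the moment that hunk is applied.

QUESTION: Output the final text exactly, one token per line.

Answer: wovx
lti
ssa
tryj
ifmg
lst
awon
smuw
qlmpl
slk

Derivation:
Hunk 1: at line 2 remove [fagc,hlm] add [wcl,meps,jpi] -> 10 lines: wovx lti swijg wcl meps jpi ifagf smuw qlmpl slk
Hunk 2: at line 1 remove [swijg,wcl,meps] add [gsig,pszmf] -> 9 lines: wovx lti gsig pszmf jpi ifagf smuw qlmpl slk
Hunk 3: at line 2 remove [gsig,pszmf] add [ssa,jnktz,kup] -> 10 lines: wovx lti ssa jnktz kup jpi ifagf smuw qlmpl slk
Hunk 4: at line 2 remove [jnktz] add [tryj] -> 10 lines: wovx lti ssa tryj kup jpi ifagf smuw qlmpl slk
Hunk 5: at line 4 remove [kup,jpi,ifagf] add [mfmf,cplz,vbj] -> 10 lines: wovx lti ssa tryj mfmf cplz vbj smuw qlmpl slk
Hunk 6: at line 3 remove [mfmf,cplz,vbj] add [ifmg,jxw,awon] -> 10 lines: wovx lti ssa tryj ifmg jxw awon smuw qlmpl slk
Hunk 7: at line 4 remove [jxw] add [lst] -> 10 lines: wovx lti ssa tryj ifmg lst awon smuw qlmpl slk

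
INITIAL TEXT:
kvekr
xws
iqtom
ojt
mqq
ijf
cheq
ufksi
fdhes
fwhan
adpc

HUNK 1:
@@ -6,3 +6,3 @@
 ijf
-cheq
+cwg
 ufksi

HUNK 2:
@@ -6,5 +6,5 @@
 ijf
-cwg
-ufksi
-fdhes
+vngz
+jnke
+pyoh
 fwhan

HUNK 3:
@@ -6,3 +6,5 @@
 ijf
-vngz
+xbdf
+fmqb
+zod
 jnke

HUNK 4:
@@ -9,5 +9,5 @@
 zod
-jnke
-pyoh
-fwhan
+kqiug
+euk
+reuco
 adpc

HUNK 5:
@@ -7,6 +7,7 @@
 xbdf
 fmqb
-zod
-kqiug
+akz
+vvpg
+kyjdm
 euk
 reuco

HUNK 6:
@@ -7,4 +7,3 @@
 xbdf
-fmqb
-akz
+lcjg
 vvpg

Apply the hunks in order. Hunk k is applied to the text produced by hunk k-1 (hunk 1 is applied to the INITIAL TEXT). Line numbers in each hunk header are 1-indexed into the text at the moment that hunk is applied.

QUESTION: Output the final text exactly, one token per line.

Answer: kvekr
xws
iqtom
ojt
mqq
ijf
xbdf
lcjg
vvpg
kyjdm
euk
reuco
adpc

Derivation:
Hunk 1: at line 6 remove [cheq] add [cwg] -> 11 lines: kvekr xws iqtom ojt mqq ijf cwg ufksi fdhes fwhan adpc
Hunk 2: at line 6 remove [cwg,ufksi,fdhes] add [vngz,jnke,pyoh] -> 11 lines: kvekr xws iqtom ojt mqq ijf vngz jnke pyoh fwhan adpc
Hunk 3: at line 6 remove [vngz] add [xbdf,fmqb,zod] -> 13 lines: kvekr xws iqtom ojt mqq ijf xbdf fmqb zod jnke pyoh fwhan adpc
Hunk 4: at line 9 remove [jnke,pyoh,fwhan] add [kqiug,euk,reuco] -> 13 lines: kvekr xws iqtom ojt mqq ijf xbdf fmqb zod kqiug euk reuco adpc
Hunk 5: at line 7 remove [zod,kqiug] add [akz,vvpg,kyjdm] -> 14 lines: kvekr xws iqtom ojt mqq ijf xbdf fmqb akz vvpg kyjdm euk reuco adpc
Hunk 6: at line 7 remove [fmqb,akz] add [lcjg] -> 13 lines: kvekr xws iqtom ojt mqq ijf xbdf lcjg vvpg kyjdm euk reuco adpc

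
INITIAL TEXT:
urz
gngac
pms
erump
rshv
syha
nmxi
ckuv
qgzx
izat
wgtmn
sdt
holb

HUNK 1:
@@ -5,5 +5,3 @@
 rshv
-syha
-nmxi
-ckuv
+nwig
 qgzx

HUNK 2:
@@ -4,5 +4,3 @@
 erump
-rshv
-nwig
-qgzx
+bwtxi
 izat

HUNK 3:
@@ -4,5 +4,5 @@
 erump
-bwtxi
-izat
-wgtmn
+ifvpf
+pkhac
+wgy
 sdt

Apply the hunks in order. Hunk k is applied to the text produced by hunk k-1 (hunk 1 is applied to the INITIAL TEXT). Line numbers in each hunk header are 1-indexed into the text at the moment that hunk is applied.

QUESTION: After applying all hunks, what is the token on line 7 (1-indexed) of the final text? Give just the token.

Answer: wgy

Derivation:
Hunk 1: at line 5 remove [syha,nmxi,ckuv] add [nwig] -> 11 lines: urz gngac pms erump rshv nwig qgzx izat wgtmn sdt holb
Hunk 2: at line 4 remove [rshv,nwig,qgzx] add [bwtxi] -> 9 lines: urz gngac pms erump bwtxi izat wgtmn sdt holb
Hunk 3: at line 4 remove [bwtxi,izat,wgtmn] add [ifvpf,pkhac,wgy] -> 9 lines: urz gngac pms erump ifvpf pkhac wgy sdt holb
Final line 7: wgy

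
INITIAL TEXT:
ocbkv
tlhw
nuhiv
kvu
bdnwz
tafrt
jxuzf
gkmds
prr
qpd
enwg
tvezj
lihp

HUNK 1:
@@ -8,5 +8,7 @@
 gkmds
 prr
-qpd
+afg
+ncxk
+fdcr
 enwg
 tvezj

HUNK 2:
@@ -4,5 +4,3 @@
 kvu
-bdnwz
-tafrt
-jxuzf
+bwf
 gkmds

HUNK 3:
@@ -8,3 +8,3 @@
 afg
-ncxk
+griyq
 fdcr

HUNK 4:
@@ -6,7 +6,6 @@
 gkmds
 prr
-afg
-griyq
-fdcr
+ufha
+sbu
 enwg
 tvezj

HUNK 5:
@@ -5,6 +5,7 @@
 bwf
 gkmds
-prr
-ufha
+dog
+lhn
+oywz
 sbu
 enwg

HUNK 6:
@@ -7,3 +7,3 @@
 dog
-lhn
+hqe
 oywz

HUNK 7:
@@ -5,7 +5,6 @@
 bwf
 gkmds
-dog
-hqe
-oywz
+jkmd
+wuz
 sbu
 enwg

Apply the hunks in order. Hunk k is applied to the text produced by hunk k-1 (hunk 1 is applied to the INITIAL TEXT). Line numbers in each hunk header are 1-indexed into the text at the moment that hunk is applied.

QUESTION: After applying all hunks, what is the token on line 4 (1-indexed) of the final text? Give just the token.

Answer: kvu

Derivation:
Hunk 1: at line 8 remove [qpd] add [afg,ncxk,fdcr] -> 15 lines: ocbkv tlhw nuhiv kvu bdnwz tafrt jxuzf gkmds prr afg ncxk fdcr enwg tvezj lihp
Hunk 2: at line 4 remove [bdnwz,tafrt,jxuzf] add [bwf] -> 13 lines: ocbkv tlhw nuhiv kvu bwf gkmds prr afg ncxk fdcr enwg tvezj lihp
Hunk 3: at line 8 remove [ncxk] add [griyq] -> 13 lines: ocbkv tlhw nuhiv kvu bwf gkmds prr afg griyq fdcr enwg tvezj lihp
Hunk 4: at line 6 remove [afg,griyq,fdcr] add [ufha,sbu] -> 12 lines: ocbkv tlhw nuhiv kvu bwf gkmds prr ufha sbu enwg tvezj lihp
Hunk 5: at line 5 remove [prr,ufha] add [dog,lhn,oywz] -> 13 lines: ocbkv tlhw nuhiv kvu bwf gkmds dog lhn oywz sbu enwg tvezj lihp
Hunk 6: at line 7 remove [lhn] add [hqe] -> 13 lines: ocbkv tlhw nuhiv kvu bwf gkmds dog hqe oywz sbu enwg tvezj lihp
Hunk 7: at line 5 remove [dog,hqe,oywz] add [jkmd,wuz] -> 12 lines: ocbkv tlhw nuhiv kvu bwf gkmds jkmd wuz sbu enwg tvezj lihp
Final line 4: kvu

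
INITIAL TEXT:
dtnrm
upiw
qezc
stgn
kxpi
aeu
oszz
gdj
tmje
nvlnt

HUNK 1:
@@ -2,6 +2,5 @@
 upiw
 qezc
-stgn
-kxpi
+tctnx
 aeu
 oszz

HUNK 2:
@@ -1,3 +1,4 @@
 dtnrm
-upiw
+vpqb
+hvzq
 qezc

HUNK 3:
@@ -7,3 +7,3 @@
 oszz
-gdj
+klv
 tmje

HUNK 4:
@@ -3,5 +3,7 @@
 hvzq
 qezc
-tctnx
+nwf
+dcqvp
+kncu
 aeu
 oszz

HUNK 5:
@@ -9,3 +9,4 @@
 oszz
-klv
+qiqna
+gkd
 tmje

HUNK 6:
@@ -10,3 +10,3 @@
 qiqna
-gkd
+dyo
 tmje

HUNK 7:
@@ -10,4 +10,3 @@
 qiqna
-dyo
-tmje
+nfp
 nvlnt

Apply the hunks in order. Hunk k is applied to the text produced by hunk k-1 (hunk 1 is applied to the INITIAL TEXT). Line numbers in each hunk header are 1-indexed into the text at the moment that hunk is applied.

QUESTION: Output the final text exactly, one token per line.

Answer: dtnrm
vpqb
hvzq
qezc
nwf
dcqvp
kncu
aeu
oszz
qiqna
nfp
nvlnt

Derivation:
Hunk 1: at line 2 remove [stgn,kxpi] add [tctnx] -> 9 lines: dtnrm upiw qezc tctnx aeu oszz gdj tmje nvlnt
Hunk 2: at line 1 remove [upiw] add [vpqb,hvzq] -> 10 lines: dtnrm vpqb hvzq qezc tctnx aeu oszz gdj tmje nvlnt
Hunk 3: at line 7 remove [gdj] add [klv] -> 10 lines: dtnrm vpqb hvzq qezc tctnx aeu oszz klv tmje nvlnt
Hunk 4: at line 3 remove [tctnx] add [nwf,dcqvp,kncu] -> 12 lines: dtnrm vpqb hvzq qezc nwf dcqvp kncu aeu oszz klv tmje nvlnt
Hunk 5: at line 9 remove [klv] add [qiqna,gkd] -> 13 lines: dtnrm vpqb hvzq qezc nwf dcqvp kncu aeu oszz qiqna gkd tmje nvlnt
Hunk 6: at line 10 remove [gkd] add [dyo] -> 13 lines: dtnrm vpqb hvzq qezc nwf dcqvp kncu aeu oszz qiqna dyo tmje nvlnt
Hunk 7: at line 10 remove [dyo,tmje] add [nfp] -> 12 lines: dtnrm vpqb hvzq qezc nwf dcqvp kncu aeu oszz qiqna nfp nvlnt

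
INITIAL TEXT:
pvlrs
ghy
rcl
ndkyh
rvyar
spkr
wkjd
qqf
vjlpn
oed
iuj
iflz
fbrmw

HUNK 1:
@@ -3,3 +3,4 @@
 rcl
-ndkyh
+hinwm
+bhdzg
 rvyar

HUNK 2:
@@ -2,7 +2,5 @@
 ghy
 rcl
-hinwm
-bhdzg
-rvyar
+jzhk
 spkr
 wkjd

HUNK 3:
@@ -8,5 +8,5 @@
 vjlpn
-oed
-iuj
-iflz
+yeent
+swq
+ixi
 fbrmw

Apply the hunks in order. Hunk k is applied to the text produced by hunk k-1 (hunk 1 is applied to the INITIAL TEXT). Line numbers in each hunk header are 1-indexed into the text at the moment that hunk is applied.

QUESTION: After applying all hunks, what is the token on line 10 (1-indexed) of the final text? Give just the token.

Hunk 1: at line 3 remove [ndkyh] add [hinwm,bhdzg] -> 14 lines: pvlrs ghy rcl hinwm bhdzg rvyar spkr wkjd qqf vjlpn oed iuj iflz fbrmw
Hunk 2: at line 2 remove [hinwm,bhdzg,rvyar] add [jzhk] -> 12 lines: pvlrs ghy rcl jzhk spkr wkjd qqf vjlpn oed iuj iflz fbrmw
Hunk 3: at line 8 remove [oed,iuj,iflz] add [yeent,swq,ixi] -> 12 lines: pvlrs ghy rcl jzhk spkr wkjd qqf vjlpn yeent swq ixi fbrmw
Final line 10: swq

Answer: swq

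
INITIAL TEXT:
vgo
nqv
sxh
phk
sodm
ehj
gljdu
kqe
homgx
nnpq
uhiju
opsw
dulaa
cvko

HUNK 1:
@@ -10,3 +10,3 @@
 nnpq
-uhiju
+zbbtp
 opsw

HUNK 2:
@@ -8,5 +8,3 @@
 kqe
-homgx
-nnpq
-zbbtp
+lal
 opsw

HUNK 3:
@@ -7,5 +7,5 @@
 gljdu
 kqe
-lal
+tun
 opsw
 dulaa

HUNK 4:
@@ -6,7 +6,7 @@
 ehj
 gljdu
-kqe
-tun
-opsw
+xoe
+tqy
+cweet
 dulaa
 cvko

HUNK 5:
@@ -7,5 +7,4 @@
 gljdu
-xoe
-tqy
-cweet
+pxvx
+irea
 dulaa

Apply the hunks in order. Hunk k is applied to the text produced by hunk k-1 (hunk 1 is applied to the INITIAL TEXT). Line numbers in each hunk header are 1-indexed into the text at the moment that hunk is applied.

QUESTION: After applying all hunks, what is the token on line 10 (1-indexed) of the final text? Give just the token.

Hunk 1: at line 10 remove [uhiju] add [zbbtp] -> 14 lines: vgo nqv sxh phk sodm ehj gljdu kqe homgx nnpq zbbtp opsw dulaa cvko
Hunk 2: at line 8 remove [homgx,nnpq,zbbtp] add [lal] -> 12 lines: vgo nqv sxh phk sodm ehj gljdu kqe lal opsw dulaa cvko
Hunk 3: at line 7 remove [lal] add [tun] -> 12 lines: vgo nqv sxh phk sodm ehj gljdu kqe tun opsw dulaa cvko
Hunk 4: at line 6 remove [kqe,tun,opsw] add [xoe,tqy,cweet] -> 12 lines: vgo nqv sxh phk sodm ehj gljdu xoe tqy cweet dulaa cvko
Hunk 5: at line 7 remove [xoe,tqy,cweet] add [pxvx,irea] -> 11 lines: vgo nqv sxh phk sodm ehj gljdu pxvx irea dulaa cvko
Final line 10: dulaa

Answer: dulaa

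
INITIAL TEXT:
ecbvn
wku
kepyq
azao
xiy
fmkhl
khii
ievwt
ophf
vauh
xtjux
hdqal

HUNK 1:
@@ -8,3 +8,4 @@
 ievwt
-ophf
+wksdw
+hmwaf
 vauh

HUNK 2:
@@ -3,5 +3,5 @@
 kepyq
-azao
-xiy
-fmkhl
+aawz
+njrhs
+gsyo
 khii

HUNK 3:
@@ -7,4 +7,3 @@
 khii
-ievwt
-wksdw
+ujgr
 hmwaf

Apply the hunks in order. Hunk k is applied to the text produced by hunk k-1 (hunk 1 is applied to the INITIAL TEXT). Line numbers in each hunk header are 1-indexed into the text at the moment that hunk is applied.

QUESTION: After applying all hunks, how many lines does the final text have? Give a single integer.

Hunk 1: at line 8 remove [ophf] add [wksdw,hmwaf] -> 13 lines: ecbvn wku kepyq azao xiy fmkhl khii ievwt wksdw hmwaf vauh xtjux hdqal
Hunk 2: at line 3 remove [azao,xiy,fmkhl] add [aawz,njrhs,gsyo] -> 13 lines: ecbvn wku kepyq aawz njrhs gsyo khii ievwt wksdw hmwaf vauh xtjux hdqal
Hunk 3: at line 7 remove [ievwt,wksdw] add [ujgr] -> 12 lines: ecbvn wku kepyq aawz njrhs gsyo khii ujgr hmwaf vauh xtjux hdqal
Final line count: 12

Answer: 12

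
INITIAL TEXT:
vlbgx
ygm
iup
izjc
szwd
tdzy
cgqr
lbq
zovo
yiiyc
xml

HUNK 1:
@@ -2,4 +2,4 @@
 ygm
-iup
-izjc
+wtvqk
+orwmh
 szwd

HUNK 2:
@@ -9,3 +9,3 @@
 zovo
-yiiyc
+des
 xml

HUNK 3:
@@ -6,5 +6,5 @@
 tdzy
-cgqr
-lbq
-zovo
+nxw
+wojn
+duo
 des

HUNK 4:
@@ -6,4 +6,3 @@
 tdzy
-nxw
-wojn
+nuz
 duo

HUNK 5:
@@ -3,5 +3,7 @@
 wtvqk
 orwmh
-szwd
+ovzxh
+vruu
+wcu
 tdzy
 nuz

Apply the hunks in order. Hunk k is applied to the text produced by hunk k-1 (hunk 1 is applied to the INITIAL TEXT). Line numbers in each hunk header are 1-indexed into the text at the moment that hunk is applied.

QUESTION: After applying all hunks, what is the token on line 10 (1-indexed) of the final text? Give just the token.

Hunk 1: at line 2 remove [iup,izjc] add [wtvqk,orwmh] -> 11 lines: vlbgx ygm wtvqk orwmh szwd tdzy cgqr lbq zovo yiiyc xml
Hunk 2: at line 9 remove [yiiyc] add [des] -> 11 lines: vlbgx ygm wtvqk orwmh szwd tdzy cgqr lbq zovo des xml
Hunk 3: at line 6 remove [cgqr,lbq,zovo] add [nxw,wojn,duo] -> 11 lines: vlbgx ygm wtvqk orwmh szwd tdzy nxw wojn duo des xml
Hunk 4: at line 6 remove [nxw,wojn] add [nuz] -> 10 lines: vlbgx ygm wtvqk orwmh szwd tdzy nuz duo des xml
Hunk 5: at line 3 remove [szwd] add [ovzxh,vruu,wcu] -> 12 lines: vlbgx ygm wtvqk orwmh ovzxh vruu wcu tdzy nuz duo des xml
Final line 10: duo

Answer: duo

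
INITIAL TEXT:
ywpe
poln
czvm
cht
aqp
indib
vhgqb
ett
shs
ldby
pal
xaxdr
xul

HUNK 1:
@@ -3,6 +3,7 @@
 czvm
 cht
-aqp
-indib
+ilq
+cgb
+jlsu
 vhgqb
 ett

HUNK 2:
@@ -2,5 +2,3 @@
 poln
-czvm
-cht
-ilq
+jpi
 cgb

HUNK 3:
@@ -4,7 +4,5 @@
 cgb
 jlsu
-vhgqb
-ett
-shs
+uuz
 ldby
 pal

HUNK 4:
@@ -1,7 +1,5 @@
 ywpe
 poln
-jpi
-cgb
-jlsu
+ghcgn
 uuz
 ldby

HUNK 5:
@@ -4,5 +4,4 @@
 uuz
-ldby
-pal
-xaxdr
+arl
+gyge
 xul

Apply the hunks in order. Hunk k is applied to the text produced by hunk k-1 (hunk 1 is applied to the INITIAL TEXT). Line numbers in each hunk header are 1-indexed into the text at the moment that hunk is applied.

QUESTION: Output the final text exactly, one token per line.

Hunk 1: at line 3 remove [aqp,indib] add [ilq,cgb,jlsu] -> 14 lines: ywpe poln czvm cht ilq cgb jlsu vhgqb ett shs ldby pal xaxdr xul
Hunk 2: at line 2 remove [czvm,cht,ilq] add [jpi] -> 12 lines: ywpe poln jpi cgb jlsu vhgqb ett shs ldby pal xaxdr xul
Hunk 3: at line 4 remove [vhgqb,ett,shs] add [uuz] -> 10 lines: ywpe poln jpi cgb jlsu uuz ldby pal xaxdr xul
Hunk 4: at line 1 remove [jpi,cgb,jlsu] add [ghcgn] -> 8 lines: ywpe poln ghcgn uuz ldby pal xaxdr xul
Hunk 5: at line 4 remove [ldby,pal,xaxdr] add [arl,gyge] -> 7 lines: ywpe poln ghcgn uuz arl gyge xul

Answer: ywpe
poln
ghcgn
uuz
arl
gyge
xul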